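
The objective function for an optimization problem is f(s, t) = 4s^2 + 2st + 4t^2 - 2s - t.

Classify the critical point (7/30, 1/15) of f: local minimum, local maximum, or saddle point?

The Hessian of f is constant: H = [[8, 2], [2, 8]].
det(H) = 8·8 − 2² = 60.
det(H) > 0 and tr(H) = 16 > 0, so H is positive definite and the point is a local minimum.

local minimum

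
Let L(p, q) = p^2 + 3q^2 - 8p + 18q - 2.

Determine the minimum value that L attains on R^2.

-45

L(p,q) separates as A(p) + B(q) − 2, so its minimum is min A + min B − 2.
A'(p) = 2p - 8 vanishes at p ∈ {4}; B'(q) = 6q + 18 vanishes at q ∈ {-3}.
Local minima of A (where A''>0): A(4)=-16. Local minima of B: B(-3)=-27.
So the global minimum of L is A(4) + B(-3) − 2 = -16 − 27 − 2 = -45, attained at (4, -3).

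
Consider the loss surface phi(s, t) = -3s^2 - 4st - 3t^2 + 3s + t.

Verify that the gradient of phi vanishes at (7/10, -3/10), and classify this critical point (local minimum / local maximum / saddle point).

local maximum

∇phi = (-6s - 4t + 3, -4s - 6t + 1); substituting (7/10, -3/10) gives ∇phi = (0, 0), so (7/10, -3/10) is indeed a critical point.
The Hessian of phi is constant: H = [[-6, -4], [-4, -6]].
det(H) = (-6)·(-6) − (-4)² = 20.
det(H) > 0 and tr(H) = -12 < 0, so H is negative definite and the point is a local maximum.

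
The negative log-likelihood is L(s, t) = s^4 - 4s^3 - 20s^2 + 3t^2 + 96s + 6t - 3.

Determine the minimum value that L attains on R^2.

-285

L(s,t) separates as P(s) + Q(t) − 3, so its minimum is min P + min Q − 3.
P'(s) = 4(s - 4)(s - 2)(s + 3) vanishes at s ∈ {-3, 2, 4}; Q'(t) = 6(t + 1) vanishes at t ∈ {-1}.
Local minima of P (where P''>0): P(-3)=-279, P(4)=64. Local minima of Q: Q(-1)=-3.
So the global minimum of L is P(-3) + Q(-1) − 3 = -279 − 3 − 3 = -285, attained at (-3, -1).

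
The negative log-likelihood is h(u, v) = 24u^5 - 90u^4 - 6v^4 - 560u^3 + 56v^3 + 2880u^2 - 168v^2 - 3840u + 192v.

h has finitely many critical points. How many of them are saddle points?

h separates as a function of u plus a function of v, so ∇h=0 decouples.
∂h/∂u = 120(u - 4)(u - 2)(u - 1)(u + 4) = 0 at u ∈ {-4, 1, 2, 4}; ∂h/∂v = -24(v - 4)(v - 2)(v - 1) = 0 at v ∈ {1, 2, 4}.
The Hessian is diagonal: diag(h_uu, h_vv). Second derivatives: h_uu(-4)=-28800, h_uu(1)=1800, h_uu(2)=-1440, h_uu(4)=5760; h_vv(1)=-72, h_vv(2)=48, h_vv(4)=-144.
Saddle points occur where the two diagonal entries have opposite signs: (-4, 2), (1, 1), (1, 4), (2, 2), (4, 1), (4, 4). Count: 6.

6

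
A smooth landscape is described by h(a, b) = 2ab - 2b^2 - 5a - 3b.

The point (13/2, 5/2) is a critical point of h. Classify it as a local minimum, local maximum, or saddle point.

saddle point

The Hessian of h is constant: H = [[0, 2], [2, -4]].
det(H) = 0·(-4) − 2² = -4.
Since det(H) < 0, H is indefinite and the critical point is a saddle point.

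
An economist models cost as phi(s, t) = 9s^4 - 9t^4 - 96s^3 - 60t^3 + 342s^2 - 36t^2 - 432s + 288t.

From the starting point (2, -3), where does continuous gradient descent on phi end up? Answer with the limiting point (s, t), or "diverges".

phi is separable, so gradient descent decouples: s follows -∂phi/∂s, t follows -∂phi/∂t.
∂phi/∂s = 36(s - 4)(s - 3)(s - 1); at s=2 this is 72, so s decreases.
∂phi/∂t = -36(t - 1)(t + 2)(t + 4); at t=-3 this is -144, so t increases.
s converges to its nearest critical value 1 (a local min of the s-part); t converges to -2. The iterate converges to (1, -2).

(1, -2)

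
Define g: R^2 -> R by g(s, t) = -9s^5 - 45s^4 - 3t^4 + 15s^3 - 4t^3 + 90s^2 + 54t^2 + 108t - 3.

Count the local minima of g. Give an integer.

2

g separates as a function of s plus a function of t, so ∇g=0 decouples.
∂g/∂s = -45s(s - 1)(s + 1)(s + 4) = 0 at s ∈ {-4, -1, 0, 1}; ∂g/∂t = -12(t - 3)(t + 1)(t + 3) = 0 at t ∈ {-3, -1, 3}.
The Hessian is diagonal: diag(g_ss, g_tt). Second derivatives: g_ss(-4)=2700, g_ss(-1)=-270, g_ss(0)=180, g_ss(1)=-450; g_tt(-3)=-144, g_tt(-1)=96, g_tt(3)=-288.
Local minima occur where both diagonal entries positive: (-4, -1), (0, -1). Count: 2.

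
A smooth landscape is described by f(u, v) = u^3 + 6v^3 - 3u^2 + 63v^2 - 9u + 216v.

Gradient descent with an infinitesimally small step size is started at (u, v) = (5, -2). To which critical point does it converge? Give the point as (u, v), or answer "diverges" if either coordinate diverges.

f is separable, so gradient descent decouples: u follows -∂f/∂u, v follows -∂f/∂v.
∂f/∂u = 3(u - 3)(u + 1); at u=5 this is 36, so u decreases.
∂f/∂v = 18(v + 3)(v + 4); at v=-2 this is 36, so v decreases.
u converges to its nearest critical value 3 (a local min of the u-part); v converges to -3. The iterate converges to (3, -3).

(3, -3)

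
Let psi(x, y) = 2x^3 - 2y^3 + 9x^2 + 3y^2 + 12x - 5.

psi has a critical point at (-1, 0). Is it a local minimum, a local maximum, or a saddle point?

The mixed partial ∂²psi/∂x∂y is 0, so the Hessian at any point is diag(psi_xx, psi_yy) = diag(6(2x + 3), 6(-2y + 1)).
At (-1, 0): H = diag(6, 6).
Both eigenvalues are positive, so H is positive definite: a local minimum.

local minimum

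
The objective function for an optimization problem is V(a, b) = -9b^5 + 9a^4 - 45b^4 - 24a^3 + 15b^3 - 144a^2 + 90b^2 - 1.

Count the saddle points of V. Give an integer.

6

V separates as a function of a plus a function of b, so ∇V=0 decouples.
∂V/∂a = 36a(a - 4)(a + 2) = 0 at a ∈ {-2, 0, 4}; ∂V/∂b = -45b(b - 1)(b + 1)(b + 4) = 0 at b ∈ {-4, -1, 0, 1}.
The Hessian is diagonal: diag(V_aa, V_bb). Second derivatives: V_aa(-2)=432, V_aa(0)=-288, V_aa(4)=864; V_bb(-4)=2700, V_bb(-1)=-270, V_bb(0)=180, V_bb(1)=-450.
Saddle points occur where the two diagonal entries have opposite signs: (-2, -1), (-2, 1), (0, -4), (0, 0), (4, -1), (4, 1). Count: 6.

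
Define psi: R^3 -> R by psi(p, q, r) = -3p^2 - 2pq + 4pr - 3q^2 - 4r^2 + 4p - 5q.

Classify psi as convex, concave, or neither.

psi is quadratic, so its Hessian is the constant matrix H = [[-6, -2, 4], [-2, -6, 0], [4, 0, -8]].
Leading principal minors: -6, 32, -160.
Signs alternate −, +, − ⇒ H ≺ 0 ⇒ concave.

concave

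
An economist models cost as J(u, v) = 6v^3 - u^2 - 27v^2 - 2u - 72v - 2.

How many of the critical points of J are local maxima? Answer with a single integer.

1

J separates as a function of u plus a function of v, so ∇J=0 decouples.
∂J/∂u = -2(u + 1) = 0 at u ∈ {-1}; ∂J/∂v = 18(v - 4)(v + 1) = 0 at v ∈ {-1, 4}.
The Hessian is diagonal: diag(J_uu, J_vv). Second derivatives: J_uu(-1)=-2; J_vv(-1)=-90, J_vv(4)=90.
Local maxima occur where both diagonal entries negative: (-1, -1). Count: 1.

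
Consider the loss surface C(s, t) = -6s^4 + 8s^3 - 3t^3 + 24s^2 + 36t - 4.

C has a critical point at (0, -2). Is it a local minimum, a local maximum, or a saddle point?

The mixed partial ∂²C/∂s∂t is 0, so the Hessian at any point is diag(C_ss, C_tt) = diag(24(-3s^2 + 2s + 2), -18t).
At (0, -2): H = diag(48, 36).
Both eigenvalues are positive, so H is positive definite: a local minimum.

local minimum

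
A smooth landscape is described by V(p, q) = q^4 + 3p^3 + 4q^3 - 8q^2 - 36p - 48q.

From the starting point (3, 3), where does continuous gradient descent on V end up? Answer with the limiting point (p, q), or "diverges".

V is separable, so gradient descent decouples: p follows -∂V/∂p, q follows -∂V/∂q.
∂V/∂p = 9(p - 2)(p + 2); at p=3 this is 45, so p decreases.
∂V/∂q = 4(q - 2)(q + 2)(q + 3); at q=3 this is 120, so q decreases.
p converges to its nearest critical value 2 (a local min of the p-part); q converges to 2. The iterate converges to (2, 2).

(2, 2)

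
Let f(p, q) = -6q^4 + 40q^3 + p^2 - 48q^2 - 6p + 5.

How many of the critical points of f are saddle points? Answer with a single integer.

f separates as a function of p plus a function of q, so ∇f=0 decouples.
∂f/∂p = 2(p - 3) = 0 at p ∈ {3}; ∂f/∂q = -24q(q - 4)(q - 1) = 0 at q ∈ {0, 1, 4}.
The Hessian is diagonal: diag(f_pp, f_qq). Second derivatives: f_pp(3)=2; f_qq(0)=-96, f_qq(1)=72, f_qq(4)=-288.
Saddle points occur where the two diagonal entries have opposite signs: (3, 0), (3, 4). Count: 2.

2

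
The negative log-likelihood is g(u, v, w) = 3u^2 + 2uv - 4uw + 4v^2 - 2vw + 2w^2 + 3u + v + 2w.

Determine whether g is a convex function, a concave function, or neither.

convex

g is quadratic, so its Hessian is the constant matrix H = [[6, 2, -4], [2, 8, -2], [-4, -2, 4]].
Leading principal minors: 6, 44, 56.
All positive ⇒ H ≻ 0 ⇒ convex.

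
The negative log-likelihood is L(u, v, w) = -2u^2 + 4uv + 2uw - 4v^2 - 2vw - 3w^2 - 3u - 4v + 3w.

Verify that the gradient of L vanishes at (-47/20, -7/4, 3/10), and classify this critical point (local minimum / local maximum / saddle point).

local maximum

∇L = (-4u + 4v + 2w - 3, 4u - 8v - 2w - 4, 2u - 2v - 6w + 3); substituting (-47/20, -7/4, 3/10) gives ∇L = (0, 0, 0), so (-47/20, -7/4, 3/10) is indeed a critical point.
The Hessian is constant: H = [[-4, 4, 2], [4, -8, -2], [2, -2, -6]].
Leading principal minors: Δ₁ = -4, Δ₂ = 16, Δ₃ = -80.
The minors alternate sign starting negative (−, +, −), so H is negative definite: a local maximum.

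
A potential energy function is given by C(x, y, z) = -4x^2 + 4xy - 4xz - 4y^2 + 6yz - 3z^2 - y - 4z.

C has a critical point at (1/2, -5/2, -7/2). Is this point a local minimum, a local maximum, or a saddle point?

The Hessian is constant: H = [[-8, 4, -4], [4, -8, 6], [-4, 6, -6]].
Leading principal minors: Δ₁ = -8, Δ₂ = 48, Δ₃ = -64.
The minors alternate sign starting negative (−, +, −), so H is negative definite: a local maximum.

local maximum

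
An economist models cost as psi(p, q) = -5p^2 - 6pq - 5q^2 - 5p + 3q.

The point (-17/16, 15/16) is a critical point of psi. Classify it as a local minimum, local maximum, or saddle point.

The Hessian of psi is constant: H = [[-10, -6], [-6, -10]].
det(H) = (-10)·(-10) − (-6)² = 64.
det(H) > 0 and tr(H) = -20 < 0, so H is negative definite and the point is a local maximum.

local maximum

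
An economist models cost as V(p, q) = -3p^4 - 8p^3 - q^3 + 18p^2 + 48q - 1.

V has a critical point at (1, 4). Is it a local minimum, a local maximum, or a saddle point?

local maximum

The mixed partial ∂²V/∂p∂q is 0, so the Hessian at any point is diag(V_pp, V_qq) = diag(12(-3p^2 - 4p + 3), -6q).
At (1, 4): H = diag(-48, -24).
Both eigenvalues are negative, so H is negative definite: a local maximum.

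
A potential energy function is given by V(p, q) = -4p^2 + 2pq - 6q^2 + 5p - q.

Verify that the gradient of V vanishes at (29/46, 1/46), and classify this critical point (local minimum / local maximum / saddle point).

∇V = (-8p + 2q + 5, 2p - 12q - 1); substituting (29/46, 1/46) gives ∇V = (0, 0), so (29/46, 1/46) is indeed a critical point.
The Hessian of V is constant: H = [[-8, 2], [2, -12]].
det(H) = (-8)·(-12) − 2² = 92.
det(H) > 0 and tr(H) = -20 < 0, so H is negative definite and the point is a local maximum.

local maximum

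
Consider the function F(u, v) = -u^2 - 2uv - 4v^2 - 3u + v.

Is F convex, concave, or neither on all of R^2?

F is quadratic, so its Hessian is the constant matrix H = [[-2, -2], [-2, -8]].
det(H) = 12, tr(H) = -10.
det(H) > 0 and tr(H) < 0, so H is negative definite everywhere: concave.

concave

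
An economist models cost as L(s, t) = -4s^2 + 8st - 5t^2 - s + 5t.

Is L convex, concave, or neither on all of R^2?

concave

L is quadratic, so its Hessian is the constant matrix H = [[-8, 8], [8, -10]].
det(H) = 16, tr(H) = -18.
det(H) > 0 and tr(H) < 0, so H is negative definite everywhere: concave.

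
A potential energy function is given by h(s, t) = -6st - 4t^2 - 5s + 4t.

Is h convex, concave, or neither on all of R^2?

h is quadratic, so its Hessian is the constant matrix H = [[0, -6], [-6, -8]].
det(H) = -36, tr(H) = -8.
det(H) < 0, so H is indefinite: neither convex nor concave.

neither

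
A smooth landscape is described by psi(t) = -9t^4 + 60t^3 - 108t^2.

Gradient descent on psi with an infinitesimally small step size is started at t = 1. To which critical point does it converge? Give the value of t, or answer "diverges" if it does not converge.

2

psi'(t) = -36t(t - 3)(t - 2), so psi'(1) = -72.
Gradient descent moves in the -psi' direction, i.e. t is increasing.
The nearest critical point in that direction is t = 2, where psi'' = 72 > 0 (a local minimum). The iterate converges there.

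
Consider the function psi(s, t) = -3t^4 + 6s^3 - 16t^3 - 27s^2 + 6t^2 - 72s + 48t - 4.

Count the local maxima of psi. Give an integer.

psi separates as a function of s plus a function of t, so ∇psi=0 decouples.
∂psi/∂s = 18(s - 4)(s + 1) = 0 at s ∈ {-1, 4}; ∂psi/∂t = -12(t - 1)(t + 1)(t + 4) = 0 at t ∈ {-4, -1, 1}.
The Hessian is diagonal: diag(psi_ss, psi_tt). Second derivatives: psi_ss(-1)=-90, psi_ss(4)=90; psi_tt(-4)=-180, psi_tt(-1)=72, psi_tt(1)=-120.
Local maxima occur where both diagonal entries negative: (-1, -4), (-1, 1). Count: 2.

2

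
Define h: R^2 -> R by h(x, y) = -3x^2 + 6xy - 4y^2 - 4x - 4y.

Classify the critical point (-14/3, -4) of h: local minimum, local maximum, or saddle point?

local maximum

The Hessian of h is constant: H = [[-6, 6], [6, -8]].
det(H) = (-6)·(-8) − 6² = 12.
det(H) > 0 and tr(H) = -14 < 0, so H is negative definite and the point is a local maximum.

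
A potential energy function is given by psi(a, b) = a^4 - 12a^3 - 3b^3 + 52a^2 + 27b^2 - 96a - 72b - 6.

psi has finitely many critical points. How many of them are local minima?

2

psi separates as a function of a plus a function of b, so ∇psi=0 decouples.
∂psi/∂a = 4(a - 4)(a - 3)(a - 2) = 0 at a ∈ {2, 3, 4}; ∂psi/∂b = -9(b - 4)(b - 2) = 0 at b ∈ {2, 4}.
The Hessian is diagonal: diag(psi_aa, psi_bb). Second derivatives: psi_aa(2)=8, psi_aa(3)=-4, psi_aa(4)=8; psi_bb(2)=18, psi_bb(4)=-18.
Local minima occur where both diagonal entries positive: (2, 2), (4, 2). Count: 2.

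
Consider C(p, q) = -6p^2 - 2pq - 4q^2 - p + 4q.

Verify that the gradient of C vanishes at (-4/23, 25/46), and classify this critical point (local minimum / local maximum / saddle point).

∇C = (-12p - 2q - 1, -2p - 8q + 4); substituting (-4/23, 25/46) gives ∇C = (0, 0), so (-4/23, 25/46) is indeed a critical point.
The Hessian of C is constant: H = [[-12, -2], [-2, -8]].
det(H) = (-12)·(-8) − (-2)² = 92.
det(H) > 0 and tr(H) = -20 < 0, so H is negative definite and the point is a local maximum.

local maximum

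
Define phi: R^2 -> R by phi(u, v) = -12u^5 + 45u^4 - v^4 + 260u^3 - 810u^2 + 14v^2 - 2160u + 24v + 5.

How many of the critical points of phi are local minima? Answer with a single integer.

2

phi separates as a function of u plus a function of v, so ∇phi=0 decouples.
∂phi/∂u = -60(u - 4)(u - 3)(u + 1)(u + 3) = 0 at u ∈ {-3, -1, 3, 4}; ∂phi/∂v = -4(v - 3)(v + 1)(v + 2) = 0 at v ∈ {-2, -1, 3}.
The Hessian is diagonal: diag(phi_uu, phi_vv). Second derivatives: phi_uu(-3)=5040, phi_uu(-1)=-2400, phi_uu(3)=1440, phi_uu(4)=-2100; phi_vv(-2)=-20, phi_vv(-1)=16, phi_vv(3)=-80.
Local minima occur where both diagonal entries positive: (-3, -1), (3, -1). Count: 2.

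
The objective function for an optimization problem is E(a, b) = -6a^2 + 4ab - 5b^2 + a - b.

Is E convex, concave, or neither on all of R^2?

E is quadratic, so its Hessian is the constant matrix H = [[-12, 4], [4, -10]].
det(H) = 104, tr(H) = -22.
det(H) > 0 and tr(H) < 0, so H is negative definite everywhere: concave.

concave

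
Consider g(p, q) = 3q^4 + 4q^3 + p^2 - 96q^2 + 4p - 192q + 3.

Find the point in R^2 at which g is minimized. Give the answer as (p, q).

(-2, 4)

g(p,q) separates as A(p) + B(q) + 3, so its minimum is min A + min B + 3.
A'(p) = 2p + 4 vanishes at p ∈ {-2}; B'(q) = 12(q - 4)(q + 1)(q + 4) vanishes at q ∈ {-4, -1, 4}.
Local minima of A (where A''>0): A(-2)=-4. Local minima of B: B(-4)=-256, B(4)=-1280.
So the global minimum of g is A(-2) + B(4) + 3 = -4 − 1280 + 3 = -1281, attained at (-2, 4).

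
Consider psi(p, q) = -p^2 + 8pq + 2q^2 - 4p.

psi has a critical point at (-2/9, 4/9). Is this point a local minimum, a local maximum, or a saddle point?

The Hessian of psi is constant: H = [[-2, 8], [8, 4]].
det(H) = (-2)·4 − 8² = -72.
Since det(H) < 0, H is indefinite and the critical point is a saddle point.

saddle point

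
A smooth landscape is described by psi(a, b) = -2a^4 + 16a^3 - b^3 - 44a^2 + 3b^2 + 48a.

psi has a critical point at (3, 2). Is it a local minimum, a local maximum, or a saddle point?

local maximum

The mixed partial ∂²psi/∂a∂b is 0, so the Hessian at any point is diag(psi_aa, psi_bb) = diag(8(-3a^2 + 12a - 11), 6(-b + 1)).
At (3, 2): H = diag(-16, -6).
Both eigenvalues are negative, so H is negative definite: a local maximum.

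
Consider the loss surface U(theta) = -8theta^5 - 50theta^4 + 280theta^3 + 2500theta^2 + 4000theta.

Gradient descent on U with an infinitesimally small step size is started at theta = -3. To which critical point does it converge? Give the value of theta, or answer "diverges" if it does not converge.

U'(theta) = -40(theta - 5)(theta + 1)(theta + 4)(theta + 5), so U'(-3) = -1280.
Gradient descent moves in the -U' direction, i.e. theta is increasing.
The nearest critical point in that direction is theta = -1, where U'' = 2880 > 0 (a local minimum). The iterate converges there.

-1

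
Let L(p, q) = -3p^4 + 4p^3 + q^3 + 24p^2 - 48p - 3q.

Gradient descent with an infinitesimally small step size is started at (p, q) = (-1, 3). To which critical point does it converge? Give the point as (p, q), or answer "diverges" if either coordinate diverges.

(1, 1)

L is separable, so gradient descent decouples: p follows -∂L/∂p, q follows -∂L/∂q.
∂L/∂p = -12(p - 2)(p - 1)(p + 2); at p=-1 this is -72, so p increases.
∂L/∂q = 3(q - 1)(q + 1); at q=3 this is 24, so q decreases.
p converges to its nearest critical value 1 (a local min of the p-part); q converges to 1. The iterate converges to (1, 1).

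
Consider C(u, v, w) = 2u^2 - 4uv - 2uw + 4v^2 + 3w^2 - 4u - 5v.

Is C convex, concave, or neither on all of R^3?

convex

C is quadratic, so its Hessian is the constant matrix H = [[4, -4, -2], [-4, 8, 0], [-2, 0, 6]].
Leading principal minors: 4, 16, 64.
All positive ⇒ H ≻ 0 ⇒ convex.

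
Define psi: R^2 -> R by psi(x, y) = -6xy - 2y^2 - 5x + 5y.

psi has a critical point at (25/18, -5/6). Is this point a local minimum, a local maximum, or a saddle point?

saddle point

The Hessian of psi is constant: H = [[0, -6], [-6, -4]].
det(H) = 0·(-4) − (-6)² = -36.
Since det(H) < 0, H is indefinite and the critical point is a saddle point.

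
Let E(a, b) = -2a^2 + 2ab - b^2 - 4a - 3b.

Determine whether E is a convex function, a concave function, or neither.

E is quadratic, so its Hessian is the constant matrix H = [[-4, 2], [2, -2]].
det(H) = 4, tr(H) = -6.
det(H) > 0 and tr(H) < 0, so H is negative definite everywhere: concave.

concave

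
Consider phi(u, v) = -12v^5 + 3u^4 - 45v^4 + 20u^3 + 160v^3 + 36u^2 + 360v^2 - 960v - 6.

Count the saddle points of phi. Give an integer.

phi separates as a function of u plus a function of v, so ∇phi=0 decouples.
∂phi/∂u = 12u(u + 2)(u + 3) = 0 at u ∈ {-3, -2, 0}; ∂phi/∂v = -60(v - 2)(v - 1)(v + 2)(v + 4) = 0 at v ∈ {-4, -2, 1, 2}.
The Hessian is diagonal: diag(phi_uu, phi_vv). Second derivatives: phi_uu(-3)=36, phi_uu(-2)=-24, phi_uu(0)=72; phi_vv(-4)=3600, phi_vv(-2)=-1440, phi_vv(1)=900, phi_vv(2)=-1440.
Saddle points occur where the two diagonal entries have opposite signs: (-3, -2), (-3, 2), (-2, -4), (-2, 1), (0, -2), (0, 2). Count: 6.

6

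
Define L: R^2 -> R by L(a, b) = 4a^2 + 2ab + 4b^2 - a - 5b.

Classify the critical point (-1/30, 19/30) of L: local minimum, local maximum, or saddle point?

local minimum

The Hessian of L is constant: H = [[8, 2], [2, 8]].
det(H) = 8·8 − 2² = 60.
det(H) > 0 and tr(H) = 16 > 0, so H is positive definite and the point is a local minimum.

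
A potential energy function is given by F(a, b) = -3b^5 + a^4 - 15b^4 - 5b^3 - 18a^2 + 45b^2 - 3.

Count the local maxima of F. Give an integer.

F separates as a function of a plus a function of b, so ∇F=0 decouples.
∂F/∂a = 4a(a - 3)(a + 3) = 0 at a ∈ {-3, 0, 3}; ∂F/∂b = -15b(b - 1)(b + 2)(b + 3) = 0 at b ∈ {-3, -2, 0, 1}.
The Hessian is diagonal: diag(F_aa, F_bb). Second derivatives: F_aa(-3)=72, F_aa(0)=-36, F_aa(3)=72; F_bb(-3)=180, F_bb(-2)=-90, F_bb(0)=90, F_bb(1)=-180.
Local maxima occur where both diagonal entries negative: (0, -2), (0, 1). Count: 2.

2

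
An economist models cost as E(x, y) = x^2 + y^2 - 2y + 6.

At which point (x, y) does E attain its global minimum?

(0, 1)

E(x,y) separates as P(x) + Q(y) + 6, so its minimum is min P + min Q + 6.
P'(x) = 2x vanishes at x ∈ {0}; Q'(y) = 2y - 2 vanishes at y ∈ {1}.
Local minima of P (where P''>0): P(0)=0. Local minima of Q: Q(1)=-1.
So the global minimum of E is P(0) + Q(1) + 6 = 0 − 1 + 6 = 5, attained at (0, 1).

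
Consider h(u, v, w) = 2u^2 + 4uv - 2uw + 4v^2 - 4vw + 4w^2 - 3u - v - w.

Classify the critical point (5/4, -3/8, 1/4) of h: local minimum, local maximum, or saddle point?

local minimum

The Hessian is constant: H = [[4, 4, -2], [4, 8, -4], [-2, -4, 8]].
Leading principal minors: Δ₁ = 4, Δ₂ = 16, Δ₃ = 96.
All leading minors are positive, so H is positive definite: a local minimum.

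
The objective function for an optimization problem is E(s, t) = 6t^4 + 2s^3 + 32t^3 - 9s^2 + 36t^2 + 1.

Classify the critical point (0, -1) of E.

local maximum

The mixed partial ∂²E/∂s∂t is 0, so the Hessian at any point is diag(E_ss, E_tt) = diag(6(2s - 3), 24(3t^2 + 8t + 3)).
At (0, -1): H = diag(-18, -48).
Both eigenvalues are negative, so H is negative definite: a local maximum.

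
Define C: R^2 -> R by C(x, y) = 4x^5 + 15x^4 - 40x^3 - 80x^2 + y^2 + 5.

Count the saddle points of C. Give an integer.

2

C separates as a function of x plus a function of y, so ∇C=0 decouples.
∂C/∂x = 20x(x - 2)(x + 1)(x + 4) = 0 at x ∈ {-4, -1, 0, 2}; ∂C/∂y = 2y = 0 at y ∈ {0}.
The Hessian is diagonal: diag(C_xx, C_yy). Second derivatives: C_xx(-4)=-1440, C_xx(-1)=180, C_xx(0)=-160, C_xx(2)=720; C_yy(0)=2.
Saddle points occur where the two diagonal entries have opposite signs: (-4, 0), (0, 0). Count: 2.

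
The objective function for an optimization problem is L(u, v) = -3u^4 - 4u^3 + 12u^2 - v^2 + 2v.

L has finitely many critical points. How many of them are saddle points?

1

L separates as a function of u plus a function of v, so ∇L=0 decouples.
∂L/∂u = -12u(u - 1)(u + 2) = 0 at u ∈ {-2, 0, 1}; ∂L/∂v = -2(v - 1) = 0 at v ∈ {1}.
The Hessian is diagonal: diag(L_uu, L_vv). Second derivatives: L_uu(-2)=-72, L_uu(0)=24, L_uu(1)=-36; L_vv(1)=-2.
Saddle points occur where the two diagonal entries have opposite signs: (0, 1). Count: 1.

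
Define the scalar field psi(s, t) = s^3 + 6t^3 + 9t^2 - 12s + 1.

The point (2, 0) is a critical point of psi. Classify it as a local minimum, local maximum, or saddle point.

local minimum

The mixed partial ∂²psi/∂s∂t is 0, so the Hessian at any point is diag(psi_ss, psi_tt) = diag(6s, 18(2t + 1)).
At (2, 0): H = diag(12, 18).
Both eigenvalues are positive, so H is positive definite: a local minimum.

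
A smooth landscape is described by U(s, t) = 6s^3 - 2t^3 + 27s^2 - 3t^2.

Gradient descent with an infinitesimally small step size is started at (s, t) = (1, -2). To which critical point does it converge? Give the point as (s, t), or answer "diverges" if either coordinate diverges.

(0, -1)

U is separable, so gradient descent decouples: s follows -∂U/∂s, t follows -∂U/∂t.
∂U/∂s = 18s(s + 3); at s=1 this is 72, so s decreases.
∂U/∂t = -6t(t + 1); at t=-2 this is -12, so t increases.
s converges to its nearest critical value 0 (a local min of the s-part); t converges to -1. The iterate converges to (0, -1).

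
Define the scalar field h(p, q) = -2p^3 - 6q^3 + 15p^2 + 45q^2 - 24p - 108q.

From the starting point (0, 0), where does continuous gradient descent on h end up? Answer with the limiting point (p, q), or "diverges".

(1, 2)

h is separable, so gradient descent decouples: p follows -∂h/∂p, q follows -∂h/∂q.
∂h/∂p = -6(p - 4)(p - 1); at p=0 this is -24, so p increases.
∂h/∂q = -18(q - 3)(q - 2); at q=0 this is -108, so q increases.
p converges to its nearest critical value 1 (a local min of the p-part); q converges to 2. The iterate converges to (1, 2).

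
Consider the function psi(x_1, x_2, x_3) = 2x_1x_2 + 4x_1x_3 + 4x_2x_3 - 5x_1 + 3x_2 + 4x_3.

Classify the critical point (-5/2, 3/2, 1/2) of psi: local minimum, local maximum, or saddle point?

saddle point

The Hessian is constant: H = [[0, 2, 4], [2, 0, 4], [4, 4, 0]].
Leading principal minors: Δ₁ = 0, Δ₂ = -4, Δ₃ = 64.
The minors fit neither the all-positive nor the alternating-sign pattern, so H is indefinite: a saddle point.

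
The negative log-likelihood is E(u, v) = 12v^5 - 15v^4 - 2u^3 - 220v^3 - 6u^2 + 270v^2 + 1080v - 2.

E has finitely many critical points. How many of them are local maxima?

E separates as a function of u plus a function of v, so ∇E=0 decouples.
∂E/∂u = -6u(u + 2) = 0 at u ∈ {-2, 0}; ∂E/∂v = 60(v - 3)(v - 2)(v + 1)(v + 3) = 0 at v ∈ {-3, -1, 2, 3}.
The Hessian is diagonal: diag(E_uu, E_vv). Second derivatives: E_uu(-2)=12, E_uu(0)=-12; E_vv(-3)=-3600, E_vv(-1)=1440, E_vv(2)=-900, E_vv(3)=1440.
Local maxima occur where both diagonal entries negative: (0, -3), (0, 2). Count: 2.

2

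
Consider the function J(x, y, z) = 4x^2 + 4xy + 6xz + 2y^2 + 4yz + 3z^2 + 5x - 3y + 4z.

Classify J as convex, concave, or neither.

convex

J is quadratic, so its Hessian is the constant matrix H = [[8, 4, 6], [4, 4, 4], [6, 4, 6]].
Leading principal minors: 8, 16, 16.
All positive ⇒ H ≻ 0 ⇒ convex.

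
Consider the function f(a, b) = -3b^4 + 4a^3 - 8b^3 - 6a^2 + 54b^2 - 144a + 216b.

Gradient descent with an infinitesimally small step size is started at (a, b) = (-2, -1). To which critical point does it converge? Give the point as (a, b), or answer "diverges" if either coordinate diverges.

f is separable, so gradient descent decouples: a follows -∂f/∂a, b follows -∂f/∂b.
∂f/∂a = 12(a - 4)(a + 3); at a=-2 this is -72, so a increases.
∂f/∂b = -12(b - 3)(b + 2)(b + 3); at b=-1 this is 96, so b decreases.
a converges to its nearest critical value 4 (a local min of the a-part); b converges to -2. The iterate converges to (4, -2).

(4, -2)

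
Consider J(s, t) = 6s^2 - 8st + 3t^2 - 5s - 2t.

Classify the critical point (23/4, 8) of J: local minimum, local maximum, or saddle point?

The Hessian of J is constant: H = [[12, -8], [-8, 6]].
det(H) = 12·6 − (-8)² = 8.
det(H) > 0 and tr(H) = 18 > 0, so H is positive definite and the point is a local minimum.

local minimum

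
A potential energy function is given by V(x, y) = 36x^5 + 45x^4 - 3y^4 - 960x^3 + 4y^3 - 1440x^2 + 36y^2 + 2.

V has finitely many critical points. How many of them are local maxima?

V separates as a function of x plus a function of y, so ∇V=0 decouples.
∂V/∂x = 180x(x - 4)(x + 1)(x + 4) = 0 at x ∈ {-4, -1, 0, 4}; ∂V/∂y = -12y(y - 3)(y + 2) = 0 at y ∈ {-2, 0, 3}.
The Hessian is diagonal: diag(V_xx, V_yy). Second derivatives: V_xx(-4)=-17280, V_xx(-1)=2700, V_xx(0)=-2880, V_xx(4)=28800; V_yy(-2)=-120, V_yy(0)=72, V_yy(3)=-180.
Local maxima occur where both diagonal entries negative: (-4, -2), (-4, 3), (0, -2), (0, 3). Count: 4.

4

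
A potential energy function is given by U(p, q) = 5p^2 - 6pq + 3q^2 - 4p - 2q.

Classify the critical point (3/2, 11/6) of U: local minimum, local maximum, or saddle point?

The Hessian of U is constant: H = [[10, -6], [-6, 6]].
det(H) = 10·6 − (-6)² = 24.
det(H) > 0 and tr(H) = 16 > 0, so H is positive definite and the point is a local minimum.

local minimum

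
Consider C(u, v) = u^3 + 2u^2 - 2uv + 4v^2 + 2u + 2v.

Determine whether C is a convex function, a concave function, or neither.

The term u^3 is cubic, so the Hessian is not constant.
∂²C/∂u² = 6u + 4, which takes both signs as u varies (negative for sufficiently negative u). A diagonal entry of the Hessian changing sign means the Hessian is neither positive- nor negative-semidefinite on all of R^2.

neither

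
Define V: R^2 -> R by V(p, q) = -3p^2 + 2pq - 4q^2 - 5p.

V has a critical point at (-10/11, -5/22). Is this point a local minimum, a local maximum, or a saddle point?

The Hessian of V is constant: H = [[-6, 2], [2, -8]].
det(H) = (-6)·(-8) − 2² = 44.
det(H) > 0 and tr(H) = -14 < 0, so H is negative definite and the point is a local maximum.

local maximum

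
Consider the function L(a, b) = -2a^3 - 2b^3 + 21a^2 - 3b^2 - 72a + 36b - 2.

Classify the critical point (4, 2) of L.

local maximum

The mixed partial ∂²L/∂a∂b is 0, so the Hessian at any point is diag(L_aa, L_bb) = diag(6(-2a + 7), -6(2b + 1)).
At (4, 2): H = diag(-6, -30).
Both eigenvalues are negative, so H is negative definite: a local maximum.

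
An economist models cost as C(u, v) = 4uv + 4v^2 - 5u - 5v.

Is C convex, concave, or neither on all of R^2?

neither

C is quadratic, so its Hessian is the constant matrix H = [[0, 4], [4, 8]].
det(H) = -16, tr(H) = 8.
det(H) < 0, so H is indefinite: neither convex nor concave.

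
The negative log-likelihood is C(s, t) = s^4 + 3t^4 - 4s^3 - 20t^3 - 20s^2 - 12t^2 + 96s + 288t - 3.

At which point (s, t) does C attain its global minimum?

(-3, -2)

C(s,t) separates as P(s) + Q(t) − 3, so its minimum is min P + min Q − 3.
P'(s) = 4(s - 4)(s - 2)(s + 3) vanishes at s ∈ {-3, 2, 4}; Q'(t) = 12(t - 4)(t - 3)(t + 2) vanishes at t ∈ {-2, 3, 4}.
Local minima of P (where P''>0): P(-3)=-279, P(4)=64. Local minima of Q: Q(-2)=-416, Q(4)=448.
So the global minimum of C is P(-3) + Q(-2) − 3 = -279 − 416 − 3 = -698, attained at (-3, -2).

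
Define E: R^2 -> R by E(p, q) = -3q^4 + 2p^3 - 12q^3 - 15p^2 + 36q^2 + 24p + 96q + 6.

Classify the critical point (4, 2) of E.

The mixed partial ∂²E/∂p∂q is 0, so the Hessian at any point is diag(E_pp, E_qq) = diag(6(2p - 5), 36(-q^2 - 2q + 2)).
At (4, 2): H = diag(18, -216).
The eigenvalues have opposite signs, so H is indefinite: a saddle point.

saddle point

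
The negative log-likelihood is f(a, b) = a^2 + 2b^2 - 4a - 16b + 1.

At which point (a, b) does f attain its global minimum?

(2, 4)

f(a,b) separates as P(a) + Q(b) + 1, so its minimum is min P + min Q + 1.
P'(a) = 2a - 4 vanishes at a ∈ {2}; Q'(b) = 4b - 16 vanishes at b ∈ {4}.
Local minima of P (where P''>0): P(2)=-4. Local minima of Q: Q(4)=-32.
So the global minimum of f is P(2) + Q(4) + 1 = -4 − 32 + 1 = -35, attained at (2, 4).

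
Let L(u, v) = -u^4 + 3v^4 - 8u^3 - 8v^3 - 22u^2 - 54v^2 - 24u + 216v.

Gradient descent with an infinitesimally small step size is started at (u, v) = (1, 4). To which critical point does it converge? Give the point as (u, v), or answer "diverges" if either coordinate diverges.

L is separable, so gradient descent decouples: u follows -∂L/∂u, v follows -∂L/∂v.
∂L/∂u = -4(u + 1)(u + 2)(u + 3); at u=1 this is -96, so u increases.
∂L/∂v = 12(v - 3)(v - 2)(v + 3); at v=4 this is 168, so v decreases.
The u-coordinate has no critical point in that direction and runs off to infinity.

diverges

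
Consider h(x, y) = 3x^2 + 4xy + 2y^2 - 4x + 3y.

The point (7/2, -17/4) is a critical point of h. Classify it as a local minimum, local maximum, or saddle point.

local minimum

The Hessian of h is constant: H = [[6, 4], [4, 4]].
det(H) = 6·4 − 4² = 8.
det(H) > 0 and tr(H) = 10 > 0, so H is positive definite and the point is a local minimum.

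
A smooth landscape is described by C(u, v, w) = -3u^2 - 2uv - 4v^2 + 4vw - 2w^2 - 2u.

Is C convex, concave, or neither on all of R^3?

C is quadratic, so its Hessian is the constant matrix H = [[-6, -2, 0], [-2, -8, 4], [0, 4, -4]].
Leading principal minors: -6, 44, -80.
Signs alternate −, +, − ⇒ H ≺ 0 ⇒ concave.

concave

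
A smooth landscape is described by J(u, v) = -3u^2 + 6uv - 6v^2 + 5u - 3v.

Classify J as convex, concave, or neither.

J is quadratic, so its Hessian is the constant matrix H = [[-6, 6], [6, -12]].
det(H) = 36, tr(H) = -18.
det(H) > 0 and tr(H) < 0, so H is negative definite everywhere: concave.

concave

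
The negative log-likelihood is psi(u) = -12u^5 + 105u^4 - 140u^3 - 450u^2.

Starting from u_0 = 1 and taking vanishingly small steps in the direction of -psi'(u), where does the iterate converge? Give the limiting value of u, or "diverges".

3

psi'(u) = -60u(u - 5)(u - 3)(u + 1), so psi'(1) = -960.
Gradient descent moves in the -psi' direction, i.e. u is increasing.
The nearest critical point in that direction is u = 3, where psi'' = 1440 > 0 (a local minimum). The iterate converges there.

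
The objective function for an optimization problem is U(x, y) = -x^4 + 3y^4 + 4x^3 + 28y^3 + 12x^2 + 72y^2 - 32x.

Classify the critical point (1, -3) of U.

saddle point

The mixed partial ∂²U/∂x∂y is 0, so the Hessian at any point is diag(U_xx, U_yy) = diag(12(-x^2 + 2x + 2), 12(3y^2 + 14y + 12)).
At (1, -3): H = diag(36, -36).
The eigenvalues have opposite signs, so H is indefinite: a saddle point.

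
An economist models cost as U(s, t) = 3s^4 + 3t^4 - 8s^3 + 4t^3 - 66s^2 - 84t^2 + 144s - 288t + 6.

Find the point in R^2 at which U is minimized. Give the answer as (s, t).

U(s,t) separates as P(s) + Q(t) + 6, so its minimum is min P + min Q + 6.
P'(s) = 12(s - 4)(s - 1)(s + 3) vanishes at s ∈ {-3, 1, 4}; Q'(t) = 12(t - 4)(t + 2)(t + 3) vanishes at t ∈ {-3, -2, 4}.
Local minima of P (where P''>0): P(-3)=-567, P(4)=-224. Local minima of Q: Q(-3)=243, Q(4)=-1472.
So the global minimum of U is P(-3) + Q(4) + 6 = -567 − 1472 + 6 = -2033, attained at (-3, 4).

(-3, 4)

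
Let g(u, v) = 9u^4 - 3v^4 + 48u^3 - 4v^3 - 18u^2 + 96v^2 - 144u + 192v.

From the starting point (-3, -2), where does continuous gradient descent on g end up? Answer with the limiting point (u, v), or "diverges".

g is separable, so gradient descent decouples: u follows -∂g/∂u, v follows -∂g/∂v.
∂g/∂u = 36(u - 1)(u + 1)(u + 4); at u=-3 this is 288, so u decreases.
∂g/∂v = -12(v - 4)(v + 1)(v + 4); at v=-2 this is -144, so v increases.
u converges to its nearest critical value -4 (a local min of the u-part); v converges to -1. The iterate converges to (-4, -1).

(-4, -1)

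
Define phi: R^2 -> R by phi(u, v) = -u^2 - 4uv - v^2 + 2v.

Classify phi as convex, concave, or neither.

neither

phi is quadratic, so its Hessian is the constant matrix H = [[-2, -4], [-4, -2]].
det(H) = -12, tr(H) = -4.
det(H) < 0, so H is indefinite: neither convex nor concave.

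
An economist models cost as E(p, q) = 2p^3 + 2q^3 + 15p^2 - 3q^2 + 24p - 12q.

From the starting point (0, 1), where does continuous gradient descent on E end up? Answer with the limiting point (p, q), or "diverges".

(-1, 2)

E is separable, so gradient descent decouples: p follows -∂E/∂p, q follows -∂E/∂q.
∂E/∂p = 6(p + 1)(p + 4); at p=0 this is 24, so p decreases.
∂E/∂q = 6(q - 2)(q + 1); at q=1 this is -12, so q increases.
p converges to its nearest critical value -1 (a local min of the p-part); q converges to 2. The iterate converges to (-1, 2).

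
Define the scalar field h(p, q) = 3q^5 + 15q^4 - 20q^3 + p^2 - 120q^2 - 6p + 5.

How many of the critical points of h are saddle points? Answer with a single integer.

2

h separates as a function of p plus a function of q, so ∇h=0 decouples.
∂h/∂p = 2(p - 3) = 0 at p ∈ {3}; ∂h/∂q = 15q(q - 2)(q + 2)(q + 4) = 0 at q ∈ {-4, -2, 0, 2}.
The Hessian is diagonal: diag(h_pp, h_qq). Second derivatives: h_pp(3)=2; h_qq(-4)=-720, h_qq(-2)=240, h_qq(0)=-240, h_qq(2)=720.
Saddle points occur where the two diagonal entries have opposite signs: (3, -4), (3, 0). Count: 2.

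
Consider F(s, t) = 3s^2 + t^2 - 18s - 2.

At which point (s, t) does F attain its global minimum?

F(s,t) separates as P(s) + Q(t) − 2, so its minimum is min P + min Q − 2.
P'(s) = 6s - 18 vanishes at s ∈ {3}; Q'(t) = 2t vanishes at t ∈ {0}.
Local minima of P (where P''>0): P(3)=-27. Local minima of Q: Q(0)=0.
So the global minimum of F is P(3) + Q(0) − 2 = -27 + 0 − 2 = -29, attained at (3, 0).

(3, 0)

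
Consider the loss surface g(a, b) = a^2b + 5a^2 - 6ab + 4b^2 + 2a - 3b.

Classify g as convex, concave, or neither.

The term a^2b is cubic, so the Hessian is not constant.
∂²g/∂a² = 2b + 10, which takes both signs as b varies (negative for sufficiently negative b). A diagonal entry of the Hessian changing sign means the Hessian is neither positive- nor negative-semidefinite on all of R^2.

neither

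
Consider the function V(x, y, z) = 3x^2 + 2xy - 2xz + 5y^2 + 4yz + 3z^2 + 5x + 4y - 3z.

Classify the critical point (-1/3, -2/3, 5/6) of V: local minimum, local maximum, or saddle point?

local minimum

The Hessian is constant: H = [[6, 2, -2], [2, 10, 4], [-2, 4, 6]].
Leading principal minors: Δ₁ = 6, Δ₂ = 56, Δ₃ = 168.
All leading minors are positive, so H is positive definite: a local minimum.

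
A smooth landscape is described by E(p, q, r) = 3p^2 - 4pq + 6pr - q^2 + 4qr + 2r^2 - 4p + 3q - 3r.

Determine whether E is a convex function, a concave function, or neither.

neither

E is quadratic, so its Hessian is the constant matrix H = [[6, -4, 6], [-4, -2, 4], [6, 4, 4]].
Leading principal minors: 6, -28, -328.
Neither pattern holds ⇒ H is indefinite ⇒ neither convex nor concave.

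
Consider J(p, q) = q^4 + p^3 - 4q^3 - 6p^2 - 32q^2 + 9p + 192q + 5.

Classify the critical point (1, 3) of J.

local maximum

The mixed partial ∂²J/∂p∂q is 0, so the Hessian at any point is diag(J_pp, J_qq) = diag(6(p - 2), 4(3q^2 - 6q - 16)).
At (1, 3): H = diag(-6, -28).
Both eigenvalues are negative, so H is negative definite: a local maximum.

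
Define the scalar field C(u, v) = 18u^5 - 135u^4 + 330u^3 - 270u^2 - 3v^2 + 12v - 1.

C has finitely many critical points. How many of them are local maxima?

C separates as a function of u plus a function of v, so ∇C=0 decouples.
∂C/∂u = 90u(u - 3)(u - 2)(u - 1) = 0 at u ∈ {0, 1, 2, 3}; ∂C/∂v = -6(v - 2) = 0 at v ∈ {2}.
The Hessian is diagonal: diag(C_uu, C_vv). Second derivatives: C_uu(0)=-540, C_uu(1)=180, C_uu(2)=-180, C_uu(3)=540; C_vv(2)=-6.
Local maxima occur where both diagonal entries negative: (0, 2), (2, 2). Count: 2.

2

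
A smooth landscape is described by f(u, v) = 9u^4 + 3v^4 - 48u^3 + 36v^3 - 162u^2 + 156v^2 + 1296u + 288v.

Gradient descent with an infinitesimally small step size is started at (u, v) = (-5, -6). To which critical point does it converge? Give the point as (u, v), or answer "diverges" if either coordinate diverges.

f is separable, so gradient descent decouples: u follows -∂f/∂u, v follows -∂f/∂v.
∂f/∂u = 36(u - 4)(u - 3)(u + 3); at u=-5 this is -5184, so u increases.
∂f/∂v = 12(v + 2)(v + 3)(v + 4); at v=-6 this is -288, so v increases.
u converges to its nearest critical value -3 (a local min of the u-part); v converges to -4. The iterate converges to (-3, -4).

(-3, -4)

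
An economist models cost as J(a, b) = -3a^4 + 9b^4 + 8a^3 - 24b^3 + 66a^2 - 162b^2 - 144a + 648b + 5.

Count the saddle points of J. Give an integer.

J separates as a function of a plus a function of b, so ∇J=0 decouples.
∂J/∂a = -12(a - 4)(a - 1)(a + 3) = 0 at a ∈ {-3, 1, 4}; ∂J/∂b = 36(b - 3)(b - 2)(b + 3) = 0 at b ∈ {-3, 2, 3}.
The Hessian is diagonal: diag(J_aa, J_bb). Second derivatives: J_aa(-3)=-336, J_aa(1)=144, J_aa(4)=-252; J_bb(-3)=1080, J_bb(2)=-180, J_bb(3)=216.
Saddle points occur where the two diagonal entries have opposite signs: (-3, -3), (-3, 3), (1, 2), (4, -3), (4, 3). Count: 5.

5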